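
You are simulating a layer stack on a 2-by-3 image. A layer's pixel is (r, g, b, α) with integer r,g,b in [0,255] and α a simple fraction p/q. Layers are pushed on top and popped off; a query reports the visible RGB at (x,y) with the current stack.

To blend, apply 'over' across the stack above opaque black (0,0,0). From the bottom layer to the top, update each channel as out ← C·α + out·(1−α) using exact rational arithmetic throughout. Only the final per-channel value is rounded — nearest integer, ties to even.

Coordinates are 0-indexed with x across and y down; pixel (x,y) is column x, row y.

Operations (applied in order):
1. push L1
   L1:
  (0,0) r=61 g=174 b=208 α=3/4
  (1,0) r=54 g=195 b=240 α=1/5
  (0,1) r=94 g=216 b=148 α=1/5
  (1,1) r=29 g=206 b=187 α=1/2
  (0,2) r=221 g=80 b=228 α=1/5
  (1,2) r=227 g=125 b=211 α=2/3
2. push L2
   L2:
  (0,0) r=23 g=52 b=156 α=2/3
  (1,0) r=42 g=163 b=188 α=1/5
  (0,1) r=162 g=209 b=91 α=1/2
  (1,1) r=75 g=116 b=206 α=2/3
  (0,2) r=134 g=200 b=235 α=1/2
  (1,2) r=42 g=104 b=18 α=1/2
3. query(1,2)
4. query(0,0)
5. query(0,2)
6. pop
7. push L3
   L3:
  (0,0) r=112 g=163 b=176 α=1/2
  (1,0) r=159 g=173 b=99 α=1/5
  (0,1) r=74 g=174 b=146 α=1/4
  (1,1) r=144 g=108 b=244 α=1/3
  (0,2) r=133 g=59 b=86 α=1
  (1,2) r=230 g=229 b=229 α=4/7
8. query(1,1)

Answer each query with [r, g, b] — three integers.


query (1,2) [L1,L2] — begin 0,0,0
+L1 (α=2/3) → [454/3, 250/3, 422/3]
+L2 (α=1/2) → [290/3, 281/3, 238/3]
= [97, 94, 79]

query (0,0) [L1,L2] — begin 0,0,0
+L1 (α=3/4) → [183/4, 261/2, 156]
+L2 (α=2/3) → [367/12, 469/6, 156]
= [31, 78, 156]

query (0,2) [L1,L2] — begin 0,0,0
after L1 α=1/5: [221/5, 16, 228/5]
after L2 α=1/2: [891/10, 108, 1403/10]
rounded: [89, 108, 140]

(1,1) stack=L1,L3; from [0,0,0]:
after L1 α=1/2: [29/2, 103, 187/2]
after L3 α=1/3: [173/3, 314/3, 431/3]
rounded: [58, 105, 144]


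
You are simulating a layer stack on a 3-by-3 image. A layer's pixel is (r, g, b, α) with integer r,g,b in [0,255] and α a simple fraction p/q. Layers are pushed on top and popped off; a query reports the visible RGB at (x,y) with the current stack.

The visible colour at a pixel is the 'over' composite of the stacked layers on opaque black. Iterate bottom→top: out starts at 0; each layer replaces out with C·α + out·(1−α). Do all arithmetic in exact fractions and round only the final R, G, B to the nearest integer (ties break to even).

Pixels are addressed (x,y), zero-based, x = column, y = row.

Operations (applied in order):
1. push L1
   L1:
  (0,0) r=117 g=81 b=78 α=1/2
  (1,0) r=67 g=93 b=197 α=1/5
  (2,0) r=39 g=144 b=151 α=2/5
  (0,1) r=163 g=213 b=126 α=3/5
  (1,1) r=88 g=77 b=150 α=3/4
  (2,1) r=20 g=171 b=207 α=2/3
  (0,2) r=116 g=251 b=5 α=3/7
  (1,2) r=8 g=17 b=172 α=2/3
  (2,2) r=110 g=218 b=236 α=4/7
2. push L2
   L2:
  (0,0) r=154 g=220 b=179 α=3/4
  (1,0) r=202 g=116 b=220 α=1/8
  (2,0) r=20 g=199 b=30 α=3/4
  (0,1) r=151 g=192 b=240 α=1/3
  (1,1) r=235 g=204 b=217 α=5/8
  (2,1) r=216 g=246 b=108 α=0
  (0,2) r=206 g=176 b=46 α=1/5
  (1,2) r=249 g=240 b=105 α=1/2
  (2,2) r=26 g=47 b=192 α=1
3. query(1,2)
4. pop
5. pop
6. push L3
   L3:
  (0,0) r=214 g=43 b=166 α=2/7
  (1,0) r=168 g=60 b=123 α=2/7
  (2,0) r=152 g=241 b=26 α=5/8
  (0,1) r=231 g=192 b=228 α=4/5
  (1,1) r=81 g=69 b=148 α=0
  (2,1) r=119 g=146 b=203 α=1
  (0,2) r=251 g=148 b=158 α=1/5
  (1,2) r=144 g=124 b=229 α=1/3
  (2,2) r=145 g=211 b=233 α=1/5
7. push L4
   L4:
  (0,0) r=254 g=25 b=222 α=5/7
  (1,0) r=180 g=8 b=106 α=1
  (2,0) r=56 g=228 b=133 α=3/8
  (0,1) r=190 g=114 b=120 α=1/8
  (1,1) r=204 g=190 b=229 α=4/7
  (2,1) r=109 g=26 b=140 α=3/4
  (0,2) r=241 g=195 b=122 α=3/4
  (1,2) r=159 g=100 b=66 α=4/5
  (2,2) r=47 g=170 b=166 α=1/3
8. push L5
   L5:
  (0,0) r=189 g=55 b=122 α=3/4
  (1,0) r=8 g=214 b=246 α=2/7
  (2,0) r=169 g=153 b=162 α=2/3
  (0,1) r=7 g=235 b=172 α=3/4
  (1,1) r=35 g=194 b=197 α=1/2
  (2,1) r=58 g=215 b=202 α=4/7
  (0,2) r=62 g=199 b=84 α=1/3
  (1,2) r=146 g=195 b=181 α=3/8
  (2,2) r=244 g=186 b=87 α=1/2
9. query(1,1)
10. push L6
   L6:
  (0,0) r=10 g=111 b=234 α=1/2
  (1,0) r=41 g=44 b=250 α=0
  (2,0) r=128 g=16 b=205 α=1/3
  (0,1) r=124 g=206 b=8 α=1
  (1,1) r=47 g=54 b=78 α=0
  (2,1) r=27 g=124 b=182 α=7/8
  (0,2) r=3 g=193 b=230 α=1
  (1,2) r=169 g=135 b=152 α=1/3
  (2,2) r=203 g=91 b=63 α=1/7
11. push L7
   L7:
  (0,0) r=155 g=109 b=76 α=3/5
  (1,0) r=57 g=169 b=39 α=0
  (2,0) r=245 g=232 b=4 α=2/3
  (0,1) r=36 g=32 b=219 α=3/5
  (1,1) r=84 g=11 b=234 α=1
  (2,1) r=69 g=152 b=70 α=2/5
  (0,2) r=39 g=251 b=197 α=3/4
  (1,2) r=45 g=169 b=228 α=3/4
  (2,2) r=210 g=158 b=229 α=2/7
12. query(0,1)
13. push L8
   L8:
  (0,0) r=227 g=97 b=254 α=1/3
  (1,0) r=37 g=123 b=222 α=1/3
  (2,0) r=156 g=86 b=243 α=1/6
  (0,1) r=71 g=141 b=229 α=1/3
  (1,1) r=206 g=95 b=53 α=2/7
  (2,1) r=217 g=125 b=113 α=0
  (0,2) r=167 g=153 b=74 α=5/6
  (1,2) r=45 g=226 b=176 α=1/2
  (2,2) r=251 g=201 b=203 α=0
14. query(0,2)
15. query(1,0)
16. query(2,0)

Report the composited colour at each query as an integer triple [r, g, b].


(1,2) stack=L1,L2; from [0,0,0]:
+L1 (α=2/3) → [16/3, 34/3, 344/3]
+L2 (α=1/2) → [763/6, 377/3, 659/6]
= [127, 126, 110]

query (1,1) [L3,L4,L5] — begin 0,0,0
L3 α=0: [0, 0, 0]
L4 α=4/7: [816/7, 760/7, 916/7]
L5 α=1/2: [1061/14, 1059/7, 2295/14]
→ [76, 151, 164]

at x=0,y=1 over L3,L4,L5,L6,L7:
L3 α=4/5: [924/5, 768/5, 912/5]
L4 α=1/8: [3709/20, 2973/20, 873/5]
L5 α=3/4: [4129/80, 17073/80, 3453/20]
L6 α=1: [124, 206, 8]
L7 α=3/5: [356/5, 508/5, 673/5]
→ [71, 102, 135]

at x=0,y=2 over L3,L4,L5,L6,L7,L8:
after L3 α=1/5: [251/5, 148/5, 158/5]
after L4 α=3/4: [1933/10, 3073/20, 497/5]
after L5 α=1/3: [2243/15, 5063/30, 1414/15]
after L6 α=1: [3, 193, 230]
after L7 α=3/4: [30, 473/2, 821/4]
after L8 α=5/6: [865/6, 2003/12, 767/8]
rounded: [144, 167, 96]

query (1,0) [L3,L4,L5,L6,L7,L8] — begin 0,0,0
L3 α=2/7: [48, 120/7, 246/7]
L4 α=1: [180, 8, 106]
L5 α=2/7: [916/7, 468/7, 146]
L6 α=0: [916/7, 468/7, 146]
L7 α=0: [916/7, 468/7, 146]
L8 α=1/3: [697/7, 599/7, 514/3]
→ [100, 86, 171]

(2,0) stack=L3,L4,L5,L6,L7,L8; from [0,0,0]:
after L3 α=5/8: [95, 1205/8, 65/4]
after L4 α=3/8: [643/8, 11497/64, 1921/32]
after L5 α=2/3: [3347/24, 31081/192, 12289/96]
after L6 α=1/3: [4883/36, 32617/288, 22129/144]
after L7 α=2/3: [22523/108, 166249/864, 23281/432]
after L8 α=1/6: [129463/648, 905549/5184, 221381/2592]
= [200, 175, 85]


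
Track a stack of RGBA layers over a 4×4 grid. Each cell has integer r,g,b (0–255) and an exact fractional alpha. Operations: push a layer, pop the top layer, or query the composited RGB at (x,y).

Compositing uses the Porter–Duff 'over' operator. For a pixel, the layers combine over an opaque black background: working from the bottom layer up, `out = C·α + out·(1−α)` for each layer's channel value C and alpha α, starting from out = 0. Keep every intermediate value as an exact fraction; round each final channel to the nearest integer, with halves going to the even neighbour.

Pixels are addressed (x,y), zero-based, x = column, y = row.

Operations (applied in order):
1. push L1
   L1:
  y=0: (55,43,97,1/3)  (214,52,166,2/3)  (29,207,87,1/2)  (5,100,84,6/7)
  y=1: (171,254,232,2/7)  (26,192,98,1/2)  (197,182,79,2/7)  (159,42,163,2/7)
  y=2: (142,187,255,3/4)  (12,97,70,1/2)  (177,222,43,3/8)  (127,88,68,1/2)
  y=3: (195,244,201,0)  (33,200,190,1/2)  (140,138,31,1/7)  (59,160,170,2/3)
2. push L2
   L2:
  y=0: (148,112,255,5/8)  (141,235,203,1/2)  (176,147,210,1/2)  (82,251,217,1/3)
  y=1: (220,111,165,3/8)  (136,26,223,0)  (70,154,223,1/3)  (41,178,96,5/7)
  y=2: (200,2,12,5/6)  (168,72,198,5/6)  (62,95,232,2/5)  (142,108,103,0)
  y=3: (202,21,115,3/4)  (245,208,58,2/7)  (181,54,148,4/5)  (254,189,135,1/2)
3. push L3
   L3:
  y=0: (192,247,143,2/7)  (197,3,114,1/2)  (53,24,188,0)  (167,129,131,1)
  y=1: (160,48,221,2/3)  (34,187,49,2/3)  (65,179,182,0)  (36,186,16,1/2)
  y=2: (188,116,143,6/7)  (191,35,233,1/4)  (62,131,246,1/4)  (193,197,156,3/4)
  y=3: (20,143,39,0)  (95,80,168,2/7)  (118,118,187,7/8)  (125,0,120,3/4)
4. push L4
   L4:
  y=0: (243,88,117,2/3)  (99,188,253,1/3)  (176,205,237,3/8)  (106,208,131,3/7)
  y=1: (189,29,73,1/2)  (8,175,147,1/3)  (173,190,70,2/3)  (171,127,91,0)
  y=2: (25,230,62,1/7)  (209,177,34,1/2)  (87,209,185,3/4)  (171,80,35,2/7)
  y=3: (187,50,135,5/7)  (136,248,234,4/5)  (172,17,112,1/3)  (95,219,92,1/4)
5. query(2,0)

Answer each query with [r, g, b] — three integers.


query (2,0) [L1,L2,L3,L4] — begin 0,0,0
after L1 α=1/2: [29/2, 207/2, 87/2]
after L2 α=1/2: [381/4, 501/4, 507/4]
after L3 α=0: [381/4, 501/4, 507/4]
after L4 α=3/8: [4017/32, 4965/32, 5379/32]
→ [126, 155, 168]


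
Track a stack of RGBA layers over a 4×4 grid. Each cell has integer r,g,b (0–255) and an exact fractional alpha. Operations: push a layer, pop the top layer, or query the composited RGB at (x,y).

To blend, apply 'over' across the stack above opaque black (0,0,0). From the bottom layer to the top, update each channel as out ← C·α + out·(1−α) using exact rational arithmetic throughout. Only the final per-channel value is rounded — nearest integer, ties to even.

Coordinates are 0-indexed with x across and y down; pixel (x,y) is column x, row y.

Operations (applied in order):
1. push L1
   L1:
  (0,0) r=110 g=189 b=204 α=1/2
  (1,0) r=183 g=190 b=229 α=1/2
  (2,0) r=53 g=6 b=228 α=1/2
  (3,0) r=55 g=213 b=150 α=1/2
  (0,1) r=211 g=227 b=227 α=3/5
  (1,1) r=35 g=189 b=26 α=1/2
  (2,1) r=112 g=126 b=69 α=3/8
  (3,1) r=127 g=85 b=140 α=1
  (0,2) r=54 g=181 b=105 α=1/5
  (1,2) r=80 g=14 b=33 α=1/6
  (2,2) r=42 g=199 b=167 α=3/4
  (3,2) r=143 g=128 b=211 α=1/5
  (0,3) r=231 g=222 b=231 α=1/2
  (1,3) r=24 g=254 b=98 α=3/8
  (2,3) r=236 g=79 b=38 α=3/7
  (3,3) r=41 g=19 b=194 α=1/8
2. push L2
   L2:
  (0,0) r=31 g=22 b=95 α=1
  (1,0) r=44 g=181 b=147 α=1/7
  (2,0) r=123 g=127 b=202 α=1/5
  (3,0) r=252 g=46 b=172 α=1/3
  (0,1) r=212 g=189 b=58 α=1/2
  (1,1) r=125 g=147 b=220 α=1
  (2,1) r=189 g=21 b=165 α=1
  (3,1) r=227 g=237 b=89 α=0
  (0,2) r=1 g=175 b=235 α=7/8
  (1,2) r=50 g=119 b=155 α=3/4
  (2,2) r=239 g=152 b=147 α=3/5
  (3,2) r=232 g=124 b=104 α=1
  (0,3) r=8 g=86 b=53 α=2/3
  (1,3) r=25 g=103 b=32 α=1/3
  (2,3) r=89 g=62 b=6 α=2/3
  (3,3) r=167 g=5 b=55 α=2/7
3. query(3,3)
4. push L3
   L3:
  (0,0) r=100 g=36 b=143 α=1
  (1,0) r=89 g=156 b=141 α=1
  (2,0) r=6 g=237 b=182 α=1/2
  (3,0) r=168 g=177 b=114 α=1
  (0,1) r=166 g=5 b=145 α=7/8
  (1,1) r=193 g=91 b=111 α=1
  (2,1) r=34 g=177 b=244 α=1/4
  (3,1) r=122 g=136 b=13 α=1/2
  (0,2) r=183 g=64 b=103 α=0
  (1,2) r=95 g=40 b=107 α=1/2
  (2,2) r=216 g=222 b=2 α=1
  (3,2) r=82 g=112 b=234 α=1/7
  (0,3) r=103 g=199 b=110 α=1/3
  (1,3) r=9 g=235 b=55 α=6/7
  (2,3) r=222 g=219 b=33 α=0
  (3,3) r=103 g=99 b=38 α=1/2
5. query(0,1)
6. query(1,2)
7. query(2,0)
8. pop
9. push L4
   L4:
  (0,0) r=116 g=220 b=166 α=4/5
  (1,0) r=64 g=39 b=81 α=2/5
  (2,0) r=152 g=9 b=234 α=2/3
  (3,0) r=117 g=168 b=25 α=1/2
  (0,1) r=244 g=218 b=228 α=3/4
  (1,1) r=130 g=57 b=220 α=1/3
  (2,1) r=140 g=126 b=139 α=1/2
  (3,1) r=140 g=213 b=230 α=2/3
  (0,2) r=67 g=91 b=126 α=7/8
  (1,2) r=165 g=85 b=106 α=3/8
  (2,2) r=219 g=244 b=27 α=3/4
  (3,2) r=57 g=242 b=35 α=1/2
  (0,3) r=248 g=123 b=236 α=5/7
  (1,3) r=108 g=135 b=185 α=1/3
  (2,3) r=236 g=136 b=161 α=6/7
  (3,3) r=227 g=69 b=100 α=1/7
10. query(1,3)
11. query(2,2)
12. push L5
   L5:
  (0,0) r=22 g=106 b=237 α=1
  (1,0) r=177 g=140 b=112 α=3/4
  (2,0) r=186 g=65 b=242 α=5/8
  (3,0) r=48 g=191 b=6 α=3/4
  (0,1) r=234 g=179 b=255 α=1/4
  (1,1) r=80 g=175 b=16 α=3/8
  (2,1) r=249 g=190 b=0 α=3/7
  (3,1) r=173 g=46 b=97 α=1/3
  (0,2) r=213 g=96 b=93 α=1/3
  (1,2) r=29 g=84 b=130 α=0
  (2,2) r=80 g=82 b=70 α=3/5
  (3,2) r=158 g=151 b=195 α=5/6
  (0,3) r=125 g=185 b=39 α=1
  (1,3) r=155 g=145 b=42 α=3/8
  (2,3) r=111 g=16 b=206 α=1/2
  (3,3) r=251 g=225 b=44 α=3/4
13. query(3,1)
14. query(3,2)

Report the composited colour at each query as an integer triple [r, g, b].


at x=3,y=3 over L1,L2:
+L1 (α=1/8) → [41/8, 19/8, 97/4]
+L2 (α=2/7) → [411/8, 25/8, 925/28]
= [51, 3, 33]

(0,1) stack=L1,L2,L3; from [0,0,0]:
+L1 (α=3/5) → [633/5, 681/5, 681/5]
+L2 (α=1/2) → [1693/10, 813/5, 971/10]
+L3 (α=7/8) → [13313/80, 247/10, 11121/80]
= [166, 25, 139]

(1,2) stack=L1,L2,L3; from [0,0,0]:
+L1 (α=1/6) → [40/3, 7/3, 11/2]
+L2 (α=3/4) → [245/6, 539/6, 941/8]
+L3 (α=1/2) → [815/12, 779/12, 1797/16]
→ [68, 65, 112]

query (2,0) [L1,L2,L3] — begin 0,0,0
L1 α=1/2: [53/2, 3, 114]
L2 α=1/5: [229/5, 139/5, 658/5]
L3 α=1/2: [259/10, 662/5, 784/5]
→ [26, 132, 157]

(1,3) stack=L1,L2,L4; from [0,0,0]:
L1 α=3/8: [9, 381/4, 147/4]
L2 α=1/3: [43/3, 587/6, 211/6]
L4 α=1/3: [410/9, 992/9, 766/9]
= [46, 110, 85]

at x=2,y=2 over L1,L2,L4:
after L1 α=3/4: [63/2, 597/4, 501/4]
after L2 α=3/5: [156, 1509/10, 1383/10]
after L4 α=3/4: [813/4, 8829/40, 2193/40]
→ [203, 221, 55]

at x=3,y=1 over L1,L2,L4,L5:
+L1 (α=1) → [127, 85, 140]
+L2 (α=0) → [127, 85, 140]
+L4 (α=2/3) → [407/3, 511/3, 200]
+L5 (α=1/3) → [1333/9, 1160/9, 497/3]
→ [148, 129, 166]

(3,2) stack=L1,L2,L4,L5; from [0,0,0]:
L1 α=1/5: [143/5, 128/5, 211/5]
L2 α=1: [232, 124, 104]
L4 α=1/2: [289/2, 183, 139/2]
L5 α=5/6: [623/4, 469/3, 2089/12]
rounded: [156, 156, 174]


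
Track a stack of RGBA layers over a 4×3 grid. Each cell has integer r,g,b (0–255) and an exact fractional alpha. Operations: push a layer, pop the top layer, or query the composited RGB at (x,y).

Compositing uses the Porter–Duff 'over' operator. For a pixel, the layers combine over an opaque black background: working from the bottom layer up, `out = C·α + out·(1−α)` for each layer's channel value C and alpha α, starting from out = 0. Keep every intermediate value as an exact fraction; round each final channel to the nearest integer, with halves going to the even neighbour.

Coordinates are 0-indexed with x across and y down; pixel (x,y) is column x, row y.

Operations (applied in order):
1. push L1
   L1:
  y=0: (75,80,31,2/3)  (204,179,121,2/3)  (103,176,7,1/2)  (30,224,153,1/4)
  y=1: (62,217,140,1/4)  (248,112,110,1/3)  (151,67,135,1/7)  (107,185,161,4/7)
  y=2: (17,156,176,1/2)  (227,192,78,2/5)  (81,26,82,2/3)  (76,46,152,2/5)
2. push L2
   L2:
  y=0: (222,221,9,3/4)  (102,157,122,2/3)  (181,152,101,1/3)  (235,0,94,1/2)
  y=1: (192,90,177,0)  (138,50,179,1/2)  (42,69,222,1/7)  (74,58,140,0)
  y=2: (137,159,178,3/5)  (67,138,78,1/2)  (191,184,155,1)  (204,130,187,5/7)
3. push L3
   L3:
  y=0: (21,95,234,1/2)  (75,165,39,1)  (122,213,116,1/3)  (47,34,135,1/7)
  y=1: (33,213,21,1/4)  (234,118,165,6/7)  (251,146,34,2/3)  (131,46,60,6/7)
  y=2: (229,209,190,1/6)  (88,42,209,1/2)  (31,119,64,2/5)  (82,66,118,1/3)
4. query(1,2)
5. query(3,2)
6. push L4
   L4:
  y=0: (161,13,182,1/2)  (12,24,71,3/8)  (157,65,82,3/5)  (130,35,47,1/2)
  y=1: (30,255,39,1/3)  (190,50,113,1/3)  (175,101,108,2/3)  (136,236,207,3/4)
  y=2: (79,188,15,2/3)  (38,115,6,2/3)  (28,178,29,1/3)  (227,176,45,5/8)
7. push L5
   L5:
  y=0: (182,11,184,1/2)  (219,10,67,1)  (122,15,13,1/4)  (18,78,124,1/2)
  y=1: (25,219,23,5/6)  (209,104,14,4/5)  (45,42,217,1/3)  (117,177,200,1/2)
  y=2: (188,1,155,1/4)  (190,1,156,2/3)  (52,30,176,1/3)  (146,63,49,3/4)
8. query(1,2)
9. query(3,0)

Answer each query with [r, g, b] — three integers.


at x=1,y=2 over L1,L2,L3:
+L1 (α=2/5) → [454/5, 384/5, 156/5]
+L2 (α=1/2) → [789/10, 537/5, 273/5]
+L3 (α=1/2) → [1669/20, 747/10, 659/5]
= [83, 75, 132]

query (3,2) [L1,L2,L3] — begin 0,0,0
L1 α=2/5: [152/5, 92/5, 304/5]
L2 α=5/7: [772/5, 3434/35, 5283/35]
L3 α=1/3: [1954/15, 9178/105, 14696/105]
→ [130, 87, 140]

query (1,2) [L1,L2,L3,L4,L5] — begin 0,0,0
+L1 (α=2/5) → [454/5, 384/5, 156/5]
+L2 (α=1/2) → [789/10, 537/5, 273/5]
+L3 (α=1/2) → [1669/20, 747/10, 659/5]
+L4 (α=2/3) → [1063/20, 3047/30, 719/15]
+L5 (α=2/3) → [8663/60, 3107/90, 5399/45]
= [144, 35, 120]

(3,0) stack=L1,L2,L3,L4,L5; from [0,0,0]:
+L1 (α=1/4) → [15/2, 56, 153/4]
+L2 (α=1/2) → [485/4, 28, 529/8]
+L3 (α=1/7) → [1549/14, 202/7, 2127/28]
+L4 (α=1/2) → [3369/28, 447/14, 3443/56]
+L5 (α=1/2) → [3873/56, 1539/28, 10387/112]
= [69, 55, 93]


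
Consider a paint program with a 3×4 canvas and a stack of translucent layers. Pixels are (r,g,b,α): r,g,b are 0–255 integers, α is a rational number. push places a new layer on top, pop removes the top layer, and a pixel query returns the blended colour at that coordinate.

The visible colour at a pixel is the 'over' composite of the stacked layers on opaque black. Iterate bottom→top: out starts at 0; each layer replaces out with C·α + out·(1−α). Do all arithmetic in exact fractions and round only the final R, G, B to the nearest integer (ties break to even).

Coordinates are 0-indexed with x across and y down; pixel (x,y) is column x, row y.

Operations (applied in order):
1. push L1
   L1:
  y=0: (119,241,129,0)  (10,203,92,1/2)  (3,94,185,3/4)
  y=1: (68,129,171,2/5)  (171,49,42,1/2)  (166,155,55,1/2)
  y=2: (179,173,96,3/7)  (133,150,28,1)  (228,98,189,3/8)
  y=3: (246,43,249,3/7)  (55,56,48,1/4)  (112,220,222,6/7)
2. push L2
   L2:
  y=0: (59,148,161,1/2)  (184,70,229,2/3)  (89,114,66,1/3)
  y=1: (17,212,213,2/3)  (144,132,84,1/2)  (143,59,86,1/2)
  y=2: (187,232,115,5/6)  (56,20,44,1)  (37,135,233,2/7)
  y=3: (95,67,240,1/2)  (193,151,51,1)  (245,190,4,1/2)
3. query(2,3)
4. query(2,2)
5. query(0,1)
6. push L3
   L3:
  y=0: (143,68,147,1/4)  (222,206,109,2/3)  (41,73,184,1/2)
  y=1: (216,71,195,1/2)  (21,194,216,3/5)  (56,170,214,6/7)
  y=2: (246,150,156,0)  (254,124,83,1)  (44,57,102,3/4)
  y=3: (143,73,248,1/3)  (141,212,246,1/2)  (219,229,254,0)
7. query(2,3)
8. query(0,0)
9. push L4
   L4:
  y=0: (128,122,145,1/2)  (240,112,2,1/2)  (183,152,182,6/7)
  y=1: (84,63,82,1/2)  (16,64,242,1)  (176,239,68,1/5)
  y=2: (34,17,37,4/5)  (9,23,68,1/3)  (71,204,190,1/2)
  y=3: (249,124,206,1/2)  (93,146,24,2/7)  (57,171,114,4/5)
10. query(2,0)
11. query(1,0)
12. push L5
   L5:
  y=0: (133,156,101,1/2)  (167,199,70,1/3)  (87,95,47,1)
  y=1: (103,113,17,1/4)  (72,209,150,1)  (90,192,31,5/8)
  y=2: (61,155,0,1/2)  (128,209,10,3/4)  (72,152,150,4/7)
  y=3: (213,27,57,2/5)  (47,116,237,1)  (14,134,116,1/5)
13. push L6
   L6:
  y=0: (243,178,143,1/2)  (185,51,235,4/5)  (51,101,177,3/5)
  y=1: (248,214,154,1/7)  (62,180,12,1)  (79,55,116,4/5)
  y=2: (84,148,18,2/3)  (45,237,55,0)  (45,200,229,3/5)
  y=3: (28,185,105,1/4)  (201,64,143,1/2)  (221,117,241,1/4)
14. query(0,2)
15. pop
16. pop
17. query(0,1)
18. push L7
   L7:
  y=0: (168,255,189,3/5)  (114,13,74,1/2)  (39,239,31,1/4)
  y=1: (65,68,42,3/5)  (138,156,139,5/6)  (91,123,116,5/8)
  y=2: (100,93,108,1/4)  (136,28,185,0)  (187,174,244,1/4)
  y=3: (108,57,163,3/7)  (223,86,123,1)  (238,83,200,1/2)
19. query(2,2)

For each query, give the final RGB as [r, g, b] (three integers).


at x=2,y=3 over L1,L2:
L1 α=6/7: [96, 1320/7, 1332/7]
L2 α=1/2: [341/2, 1325/7, 680/7]
→ [170, 189, 97]

at x=2,y=2 over L1,L2:
after L1 α=3/8: [171/2, 147/4, 567/8]
after L2 α=2/7: [1003/14, 1815/28, 6563/56]
→ [72, 65, 117]

query (0,1) [L1,L2] — begin 0,0,0
+L1 (α=2/5) → [136/5, 258/5, 342/5]
+L2 (α=2/3) → [102/5, 2378/15, 824/5]
→ [20, 159, 165]

at x=2,y=3 over L1,L2,L3:
L1 α=6/7: [96, 1320/7, 1332/7]
L2 α=1/2: [341/2, 1325/7, 680/7]
L3 α=0: [341/2, 1325/7, 680/7]
→ [170, 189, 97]

query (0,0) [L1,L2,L3] — begin 0,0,0
L1 α=0: [0, 0, 0]
L2 α=1/2: [59/2, 74, 161/2]
L3 α=1/4: [463/8, 145/2, 777/8]
rounded: [58, 72, 97]

query (2,0) [L1,L2,L3,L4] — begin 0,0,0
L1 α=3/4: [9/4, 141/2, 555/4]
L2 α=1/3: [187/6, 85, 229/2]
L3 α=1/2: [433/12, 79, 597/4]
L4 α=6/7: [13609/84, 991/7, 4965/28]
→ [162, 142, 177]

at x=1,y=0 over L1,L2,L3,L4:
L1 α=1/2: [5, 203/2, 46]
L2 α=2/3: [373/3, 161/2, 168]
L3 α=2/3: [1705/9, 985/6, 386/3]
L4 α=1/2: [3865/18, 1657/12, 196/3]
→ [215, 138, 65]

query (0,2) [L1,L2,L3,L4,L5,L6] — begin 0,0,0
L1 α=3/7: [537/7, 519/7, 288/7]
L2 α=5/6: [3541/21, 8639/42, 4313/42]
L3 α=0: [3541/21, 8639/42, 4313/42]
L4 α=4/5: [6397/105, 2299/42, 10529/210]
L5 α=1/2: [6401/105, 8809/84, 10529/420]
L6 α=2/3: [24041/315, 33673/252, 25649/1260]
rounded: [76, 134, 20]

query (0,1) [L1,L2,L3,L4] — begin 0,0,0
L1 α=2/5: [136/5, 258/5, 342/5]
L2 α=2/3: [102/5, 2378/15, 824/5]
L3 α=1/2: [591/5, 3443/30, 1799/10]
L4 α=1/2: [1011/10, 5333/60, 2619/20]
= [101, 89, 131]

at x=2,y=2 over L1,L2,L3,L4,L7:
after L1 α=3/8: [171/2, 147/4, 567/8]
after L2 α=2/7: [1003/14, 1815/28, 6563/56]
after L3 α=3/4: [2851/56, 6603/112, 23699/224]
after L4 α=1/2: [6827/112, 29451/224, 66259/448]
after L7 α=1/4: [41425/448, 127329/896, 308089/1792]
→ [92, 142, 172]


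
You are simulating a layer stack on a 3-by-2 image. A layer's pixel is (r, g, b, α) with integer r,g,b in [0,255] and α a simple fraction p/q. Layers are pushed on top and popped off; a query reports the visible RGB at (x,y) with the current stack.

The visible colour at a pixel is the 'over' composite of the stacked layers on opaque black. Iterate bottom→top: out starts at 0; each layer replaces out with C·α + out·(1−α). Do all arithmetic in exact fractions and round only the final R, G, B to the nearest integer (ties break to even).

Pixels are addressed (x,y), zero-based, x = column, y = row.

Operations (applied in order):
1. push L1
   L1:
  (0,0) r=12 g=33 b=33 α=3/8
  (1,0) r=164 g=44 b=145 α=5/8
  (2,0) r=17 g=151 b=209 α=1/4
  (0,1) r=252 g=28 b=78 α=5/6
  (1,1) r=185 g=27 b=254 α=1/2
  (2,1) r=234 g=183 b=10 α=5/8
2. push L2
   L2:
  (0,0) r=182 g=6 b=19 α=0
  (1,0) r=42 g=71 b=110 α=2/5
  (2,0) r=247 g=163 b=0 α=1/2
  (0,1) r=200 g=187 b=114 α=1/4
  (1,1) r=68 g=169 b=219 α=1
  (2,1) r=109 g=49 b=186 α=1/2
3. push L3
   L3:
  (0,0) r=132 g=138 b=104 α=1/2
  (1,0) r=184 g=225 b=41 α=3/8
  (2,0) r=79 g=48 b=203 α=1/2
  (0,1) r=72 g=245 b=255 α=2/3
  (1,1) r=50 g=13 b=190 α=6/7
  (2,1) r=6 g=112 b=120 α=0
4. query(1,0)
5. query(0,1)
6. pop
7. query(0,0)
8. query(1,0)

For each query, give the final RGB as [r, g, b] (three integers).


query (1,0) [L1,L2,L3] — begin 0,0,0
L1 α=5/8: [205/2, 55/2, 725/8]
L2 α=2/5: [783/10, 449/10, 787/8]
L3 α=3/8: [1887/16, 1799/16, 4919/64]
→ [118, 112, 77]

at x=0,y=1 over L1,L2,L3:
L1 α=5/6: [210, 70/3, 65]
L2 α=1/4: [415/2, 257/4, 309/4]
L3 α=2/3: [703/6, 739/4, 783/4]
rounded: [117, 185, 196]

(0,0) stack=L1,L2; from [0,0,0]:
L1 α=3/8: [9/2, 99/8, 99/8]
L2 α=0: [9/2, 99/8, 99/8]
= [4, 12, 12]

at x=1,y=0 over L1,L2:
L1 α=5/8: [205/2, 55/2, 725/8]
L2 α=2/5: [783/10, 449/10, 787/8]
= [78, 45, 98]


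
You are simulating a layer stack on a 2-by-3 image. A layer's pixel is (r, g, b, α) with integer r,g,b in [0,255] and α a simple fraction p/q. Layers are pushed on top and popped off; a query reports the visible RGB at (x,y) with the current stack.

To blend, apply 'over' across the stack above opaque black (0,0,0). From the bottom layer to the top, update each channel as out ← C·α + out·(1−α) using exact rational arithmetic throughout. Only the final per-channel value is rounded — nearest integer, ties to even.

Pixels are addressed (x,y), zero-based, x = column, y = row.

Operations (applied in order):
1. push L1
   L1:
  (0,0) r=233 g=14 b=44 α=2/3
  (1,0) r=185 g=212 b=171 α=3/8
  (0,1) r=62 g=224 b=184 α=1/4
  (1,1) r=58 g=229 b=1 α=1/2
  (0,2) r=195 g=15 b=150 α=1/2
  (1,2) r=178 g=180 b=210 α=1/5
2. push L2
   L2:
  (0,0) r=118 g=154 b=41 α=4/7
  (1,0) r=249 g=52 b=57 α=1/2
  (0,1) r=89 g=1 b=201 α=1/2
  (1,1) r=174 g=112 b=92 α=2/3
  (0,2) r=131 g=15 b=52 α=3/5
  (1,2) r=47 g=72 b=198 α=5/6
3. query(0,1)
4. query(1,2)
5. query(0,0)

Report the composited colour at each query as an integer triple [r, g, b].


(0,1) stack=L1,L2; from [0,0,0]:
L1 α=1/4: [31/2, 56, 46]
L2 α=1/2: [209/4, 57/2, 247/2]
rounded: [52, 28, 124]

(1,2) stack=L1,L2; from [0,0,0]:
+L1 (α=1/5) → [178/5, 36, 42]
+L2 (α=5/6) → [451/10, 66, 172]
= [45, 66, 172]

at x=0,y=0 over L1,L2:
L1 α=2/3: [466/3, 28/3, 88/3]
L2 α=4/7: [134, 92, 36]
= [134, 92, 36]


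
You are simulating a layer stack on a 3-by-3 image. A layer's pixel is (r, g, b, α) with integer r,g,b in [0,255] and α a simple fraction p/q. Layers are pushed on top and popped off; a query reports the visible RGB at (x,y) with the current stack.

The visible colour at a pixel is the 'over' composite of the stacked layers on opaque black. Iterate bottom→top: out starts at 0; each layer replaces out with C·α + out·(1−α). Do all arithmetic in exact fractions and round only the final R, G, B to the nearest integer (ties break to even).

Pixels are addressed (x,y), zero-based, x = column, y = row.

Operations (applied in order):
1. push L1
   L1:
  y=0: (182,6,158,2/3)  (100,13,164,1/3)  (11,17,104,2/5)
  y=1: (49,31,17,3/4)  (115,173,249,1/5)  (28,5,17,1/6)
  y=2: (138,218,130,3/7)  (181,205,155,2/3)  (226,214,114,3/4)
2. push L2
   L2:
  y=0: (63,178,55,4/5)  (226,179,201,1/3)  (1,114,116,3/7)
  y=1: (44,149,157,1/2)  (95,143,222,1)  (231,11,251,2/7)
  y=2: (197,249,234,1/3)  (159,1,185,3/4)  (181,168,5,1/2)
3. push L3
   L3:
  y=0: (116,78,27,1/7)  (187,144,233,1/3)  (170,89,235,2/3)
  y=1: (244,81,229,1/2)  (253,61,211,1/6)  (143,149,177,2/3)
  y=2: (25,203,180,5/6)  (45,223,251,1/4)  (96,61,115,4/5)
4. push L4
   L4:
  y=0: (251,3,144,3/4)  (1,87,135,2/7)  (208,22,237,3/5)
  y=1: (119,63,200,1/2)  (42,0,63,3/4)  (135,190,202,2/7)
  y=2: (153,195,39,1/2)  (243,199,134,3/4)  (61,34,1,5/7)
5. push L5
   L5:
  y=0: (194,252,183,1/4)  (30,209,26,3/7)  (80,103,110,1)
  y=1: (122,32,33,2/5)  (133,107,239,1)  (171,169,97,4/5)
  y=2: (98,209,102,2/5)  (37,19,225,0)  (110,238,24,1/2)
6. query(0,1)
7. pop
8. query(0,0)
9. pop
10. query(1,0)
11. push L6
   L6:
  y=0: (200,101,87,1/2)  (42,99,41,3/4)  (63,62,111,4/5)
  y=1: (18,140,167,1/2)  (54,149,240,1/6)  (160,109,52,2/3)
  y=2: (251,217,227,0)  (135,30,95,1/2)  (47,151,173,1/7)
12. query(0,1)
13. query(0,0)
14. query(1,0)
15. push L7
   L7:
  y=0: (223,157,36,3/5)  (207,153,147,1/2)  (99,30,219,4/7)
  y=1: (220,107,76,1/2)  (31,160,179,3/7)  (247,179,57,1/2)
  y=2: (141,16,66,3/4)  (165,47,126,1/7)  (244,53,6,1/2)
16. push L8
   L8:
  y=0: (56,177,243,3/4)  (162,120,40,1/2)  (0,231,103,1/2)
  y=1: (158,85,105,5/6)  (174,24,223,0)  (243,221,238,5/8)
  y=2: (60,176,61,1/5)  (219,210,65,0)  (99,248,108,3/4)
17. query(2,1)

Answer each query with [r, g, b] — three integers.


at x=0,y=1 over L1,L2,L3,L4,L5:
L1 α=3/4: [147/4, 93/4, 51/4]
L2 α=1/2: [323/8, 689/8, 679/8]
L3 α=1/2: [2275/16, 1337/16, 2511/16]
L4 α=1/2: [4179/32, 2345/32, 5711/32]
L5 α=2/5: [4069/32, 9083/160, 3849/32]
rounded: [127, 57, 120]

(0,0) stack=L1,L2,L3,L4; from [0,0,0]:
after L1 α=2/3: [364/3, 4, 316/3]
after L2 α=4/5: [224/3, 716/5, 976/15]
after L3 α=1/7: [564/7, 4686/35, 2087/35]
after L4 α=3/4: [5835/28, 5001/140, 17207/140]
= [208, 36, 123]

at x=1,y=0 over L1,L2,L3:
L1 α=1/3: [100/3, 13/3, 164/3]
L2 α=1/3: [878/9, 563/9, 931/9]
L3 α=1/3: [3439/27, 2422/27, 3959/27]
→ [127, 90, 147]

query (0,1) [L1,L2,L3,L6] — begin 0,0,0
L1 α=3/4: [147/4, 93/4, 51/4]
L2 α=1/2: [323/8, 689/8, 679/8]
L3 α=1/2: [2275/16, 1337/16, 2511/16]
L6 α=1/2: [2563/32, 3577/32, 5183/32]
→ [80, 112, 162]

at x=0,y=0 over L1,L2,L3,L6:
L1 α=2/3: [364/3, 4, 316/3]
L2 α=4/5: [224/3, 716/5, 976/15]
L3 α=1/7: [564/7, 4686/35, 2087/35]
L6 α=1/2: [982/7, 8221/70, 2566/35]
rounded: [140, 117, 73]

(1,0) stack=L1,L2,L3,L6; from [0,0,0]:
+L1 (α=1/3) → [100/3, 13/3, 164/3]
+L2 (α=1/3) → [878/9, 563/9, 931/9]
+L3 (α=1/3) → [3439/27, 2422/27, 3959/27]
+L6 (α=3/4) → [6841/108, 10441/108, 1820/27]
→ [63, 97, 67]

query (2,1) [L1,L2,L3,L6,L7,L8] — begin 0,0,0
L1 α=1/6: [14/3, 5/6, 17/6]
L2 α=2/7: [208/3, 157/42, 3097/42]
L3 α=2/3: [1066/9, 12673/126, 17965/126]
L6 α=2/3: [3946/27, 40141/378, 31069/378]
L7 α=1/2: [10615/54, 107803/756, 52615/756]
L8 α=5/8: [32485/144, 386263/2016, 352495/2016]
= [226, 192, 175]


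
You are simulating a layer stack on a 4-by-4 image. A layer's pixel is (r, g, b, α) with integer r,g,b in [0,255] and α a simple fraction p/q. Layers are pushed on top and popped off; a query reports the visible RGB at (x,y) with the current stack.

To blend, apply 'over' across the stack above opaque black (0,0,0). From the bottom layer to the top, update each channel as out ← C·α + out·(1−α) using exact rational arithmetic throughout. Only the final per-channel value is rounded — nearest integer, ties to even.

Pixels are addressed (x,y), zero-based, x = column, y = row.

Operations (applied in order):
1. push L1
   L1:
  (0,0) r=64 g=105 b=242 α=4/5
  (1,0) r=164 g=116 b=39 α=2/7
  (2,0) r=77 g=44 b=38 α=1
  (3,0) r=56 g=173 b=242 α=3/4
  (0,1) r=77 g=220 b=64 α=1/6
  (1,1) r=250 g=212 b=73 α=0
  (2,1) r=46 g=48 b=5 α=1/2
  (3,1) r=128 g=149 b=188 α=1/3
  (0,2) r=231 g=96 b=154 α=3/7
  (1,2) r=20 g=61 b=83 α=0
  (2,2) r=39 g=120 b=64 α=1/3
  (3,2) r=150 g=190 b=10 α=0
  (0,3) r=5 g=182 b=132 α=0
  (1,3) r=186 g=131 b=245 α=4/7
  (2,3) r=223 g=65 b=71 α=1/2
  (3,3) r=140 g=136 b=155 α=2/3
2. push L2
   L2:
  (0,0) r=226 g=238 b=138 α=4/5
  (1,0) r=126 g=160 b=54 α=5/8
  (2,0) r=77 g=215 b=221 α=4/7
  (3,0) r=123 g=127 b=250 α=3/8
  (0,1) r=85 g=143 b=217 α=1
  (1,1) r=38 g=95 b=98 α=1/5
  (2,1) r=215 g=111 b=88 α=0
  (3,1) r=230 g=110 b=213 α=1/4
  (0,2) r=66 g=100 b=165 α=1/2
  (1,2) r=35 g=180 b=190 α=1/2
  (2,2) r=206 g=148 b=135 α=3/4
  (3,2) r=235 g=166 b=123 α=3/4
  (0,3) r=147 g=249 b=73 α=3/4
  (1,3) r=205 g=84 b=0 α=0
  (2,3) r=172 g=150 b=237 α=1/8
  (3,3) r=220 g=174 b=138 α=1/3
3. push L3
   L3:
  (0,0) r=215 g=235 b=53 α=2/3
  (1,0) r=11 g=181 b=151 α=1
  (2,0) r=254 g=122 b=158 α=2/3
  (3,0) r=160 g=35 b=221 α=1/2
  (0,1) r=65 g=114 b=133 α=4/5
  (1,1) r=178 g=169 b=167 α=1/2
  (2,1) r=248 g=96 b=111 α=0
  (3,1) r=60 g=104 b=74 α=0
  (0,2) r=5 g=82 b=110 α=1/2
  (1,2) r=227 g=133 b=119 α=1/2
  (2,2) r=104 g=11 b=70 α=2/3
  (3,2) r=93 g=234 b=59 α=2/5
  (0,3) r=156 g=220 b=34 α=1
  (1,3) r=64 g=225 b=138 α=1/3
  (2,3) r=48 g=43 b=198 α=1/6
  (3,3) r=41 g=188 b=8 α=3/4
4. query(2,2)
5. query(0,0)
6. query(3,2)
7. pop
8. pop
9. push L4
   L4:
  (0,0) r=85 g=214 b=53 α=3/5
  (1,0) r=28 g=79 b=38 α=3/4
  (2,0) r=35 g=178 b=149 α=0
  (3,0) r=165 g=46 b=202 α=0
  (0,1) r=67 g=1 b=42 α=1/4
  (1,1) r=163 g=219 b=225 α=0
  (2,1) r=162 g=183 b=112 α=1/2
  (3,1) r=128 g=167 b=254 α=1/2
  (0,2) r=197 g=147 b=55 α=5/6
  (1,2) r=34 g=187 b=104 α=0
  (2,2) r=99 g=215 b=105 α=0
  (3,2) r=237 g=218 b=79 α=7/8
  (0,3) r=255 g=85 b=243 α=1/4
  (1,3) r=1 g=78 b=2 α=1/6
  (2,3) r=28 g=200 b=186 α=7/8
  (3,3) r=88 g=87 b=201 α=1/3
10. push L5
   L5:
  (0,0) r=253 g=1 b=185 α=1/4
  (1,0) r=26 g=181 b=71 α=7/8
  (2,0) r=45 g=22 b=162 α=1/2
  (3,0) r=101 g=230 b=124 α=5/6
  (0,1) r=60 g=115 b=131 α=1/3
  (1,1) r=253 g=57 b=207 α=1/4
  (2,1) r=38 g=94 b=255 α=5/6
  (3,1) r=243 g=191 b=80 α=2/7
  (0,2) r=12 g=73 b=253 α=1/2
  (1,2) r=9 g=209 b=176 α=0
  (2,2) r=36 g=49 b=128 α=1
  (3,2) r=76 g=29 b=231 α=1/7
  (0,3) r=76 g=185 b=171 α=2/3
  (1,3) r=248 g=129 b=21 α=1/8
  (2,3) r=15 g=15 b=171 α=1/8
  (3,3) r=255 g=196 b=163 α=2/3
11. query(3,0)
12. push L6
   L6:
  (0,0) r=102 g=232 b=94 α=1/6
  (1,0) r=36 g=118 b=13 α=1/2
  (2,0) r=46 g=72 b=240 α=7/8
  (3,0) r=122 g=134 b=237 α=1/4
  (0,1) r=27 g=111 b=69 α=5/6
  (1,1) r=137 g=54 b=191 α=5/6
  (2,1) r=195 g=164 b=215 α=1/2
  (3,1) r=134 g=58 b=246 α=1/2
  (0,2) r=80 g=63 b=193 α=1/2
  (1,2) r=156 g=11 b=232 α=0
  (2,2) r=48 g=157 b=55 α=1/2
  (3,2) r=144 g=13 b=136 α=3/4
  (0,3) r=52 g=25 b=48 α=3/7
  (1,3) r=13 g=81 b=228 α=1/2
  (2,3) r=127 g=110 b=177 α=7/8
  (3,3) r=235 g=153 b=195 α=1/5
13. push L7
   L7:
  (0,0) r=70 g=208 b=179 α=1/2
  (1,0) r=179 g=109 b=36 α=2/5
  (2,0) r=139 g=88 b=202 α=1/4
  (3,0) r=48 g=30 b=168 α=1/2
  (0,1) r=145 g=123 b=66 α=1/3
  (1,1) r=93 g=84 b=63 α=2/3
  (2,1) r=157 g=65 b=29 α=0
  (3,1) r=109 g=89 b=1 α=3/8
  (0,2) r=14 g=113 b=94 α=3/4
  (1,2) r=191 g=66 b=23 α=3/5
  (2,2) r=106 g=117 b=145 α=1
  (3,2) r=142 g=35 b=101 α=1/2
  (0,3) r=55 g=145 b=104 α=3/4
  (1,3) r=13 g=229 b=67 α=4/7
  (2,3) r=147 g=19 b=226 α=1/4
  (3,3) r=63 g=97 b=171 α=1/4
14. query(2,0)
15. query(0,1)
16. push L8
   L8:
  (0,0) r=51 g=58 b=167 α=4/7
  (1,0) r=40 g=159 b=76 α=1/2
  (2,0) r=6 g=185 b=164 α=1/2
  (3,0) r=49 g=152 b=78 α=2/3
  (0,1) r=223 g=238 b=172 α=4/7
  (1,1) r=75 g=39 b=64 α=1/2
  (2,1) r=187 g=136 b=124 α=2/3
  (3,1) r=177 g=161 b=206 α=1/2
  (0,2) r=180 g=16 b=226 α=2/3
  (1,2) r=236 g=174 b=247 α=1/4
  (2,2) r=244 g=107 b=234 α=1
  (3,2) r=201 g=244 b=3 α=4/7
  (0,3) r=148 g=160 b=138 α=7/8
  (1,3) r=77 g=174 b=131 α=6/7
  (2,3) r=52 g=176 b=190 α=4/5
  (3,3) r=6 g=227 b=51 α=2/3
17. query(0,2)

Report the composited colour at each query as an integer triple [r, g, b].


query (2,2) [L1,L2,L3] — begin 0,0,0
L1 α=1/3: [13, 40, 64/3]
L2 α=3/4: [631/4, 121, 1279/12]
L3 α=2/3: [1463/12, 143/3, 2959/36]
= [122, 48, 82]

query (0,0) [L1,L2,L3] — begin 0,0,0
+L1 (α=4/5) → [256/5, 84, 968/5]
+L2 (α=4/5) → [4776/25, 1036/5, 3728/25]
+L3 (α=2/3) → [15526/75, 3386/15, 2126/25]
= [207, 226, 85]

(3,2) stack=L1,L2,L3; from [0,0,0]:
after L1 α=0: [0, 0, 0]
after L2 α=3/4: [705/4, 249/2, 369/4]
after L3 α=2/5: [2859/20, 1683/10, 1579/20]
→ [143, 168, 79]

(3,0) stack=L1,L4,L5; from [0,0,0]:
after L1 α=3/4: [42, 519/4, 363/2]
after L4 α=0: [42, 519/4, 363/2]
after L5 α=5/6: [547/6, 5119/24, 1603/12]
rounded: [91, 213, 134]

at x=2,y=0 over L1,L4,L5,L6,L7:
L1 α=1: [77, 44, 38]
L4 α=0: [77, 44, 38]
L5 α=1/2: [61, 33, 100]
L6 α=7/8: [383/8, 537/8, 445/2]
L7 α=1/4: [2261/32, 2315/32, 1739/8]
→ [71, 72, 217]

(0,1) stack=L1,L4,L5,L6,L7; from [0,0,0]:
after L1 α=1/6: [77/6, 110/3, 32/3]
after L4 α=1/4: [211/8, 111/4, 37/2]
after L5 α=1/3: [451/12, 341/6, 56]
after L6 α=5/6: [2071/72, 3671/36, 401/6]
after L7 α=1/3: [7291/108, 5885/54, 599/9]
= [68, 109, 67]

(0,2) stack=L1,L4,L5,L6,L7,L8; from [0,0,0]:
L1 α=3/7: [99, 288/7, 66]
L4 α=5/6: [542/3, 1811/14, 341/6]
L5 α=1/2: [289/3, 2833/28, 1859/12]
L6 α=1/2: [529/6, 4597/56, 4175/24]
L7 α=3/4: [781/24, 23581/224, 10943/96]
L8 α=2/3: [9421/72, 30749/672, 54335/288]
rounded: [131, 46, 189]


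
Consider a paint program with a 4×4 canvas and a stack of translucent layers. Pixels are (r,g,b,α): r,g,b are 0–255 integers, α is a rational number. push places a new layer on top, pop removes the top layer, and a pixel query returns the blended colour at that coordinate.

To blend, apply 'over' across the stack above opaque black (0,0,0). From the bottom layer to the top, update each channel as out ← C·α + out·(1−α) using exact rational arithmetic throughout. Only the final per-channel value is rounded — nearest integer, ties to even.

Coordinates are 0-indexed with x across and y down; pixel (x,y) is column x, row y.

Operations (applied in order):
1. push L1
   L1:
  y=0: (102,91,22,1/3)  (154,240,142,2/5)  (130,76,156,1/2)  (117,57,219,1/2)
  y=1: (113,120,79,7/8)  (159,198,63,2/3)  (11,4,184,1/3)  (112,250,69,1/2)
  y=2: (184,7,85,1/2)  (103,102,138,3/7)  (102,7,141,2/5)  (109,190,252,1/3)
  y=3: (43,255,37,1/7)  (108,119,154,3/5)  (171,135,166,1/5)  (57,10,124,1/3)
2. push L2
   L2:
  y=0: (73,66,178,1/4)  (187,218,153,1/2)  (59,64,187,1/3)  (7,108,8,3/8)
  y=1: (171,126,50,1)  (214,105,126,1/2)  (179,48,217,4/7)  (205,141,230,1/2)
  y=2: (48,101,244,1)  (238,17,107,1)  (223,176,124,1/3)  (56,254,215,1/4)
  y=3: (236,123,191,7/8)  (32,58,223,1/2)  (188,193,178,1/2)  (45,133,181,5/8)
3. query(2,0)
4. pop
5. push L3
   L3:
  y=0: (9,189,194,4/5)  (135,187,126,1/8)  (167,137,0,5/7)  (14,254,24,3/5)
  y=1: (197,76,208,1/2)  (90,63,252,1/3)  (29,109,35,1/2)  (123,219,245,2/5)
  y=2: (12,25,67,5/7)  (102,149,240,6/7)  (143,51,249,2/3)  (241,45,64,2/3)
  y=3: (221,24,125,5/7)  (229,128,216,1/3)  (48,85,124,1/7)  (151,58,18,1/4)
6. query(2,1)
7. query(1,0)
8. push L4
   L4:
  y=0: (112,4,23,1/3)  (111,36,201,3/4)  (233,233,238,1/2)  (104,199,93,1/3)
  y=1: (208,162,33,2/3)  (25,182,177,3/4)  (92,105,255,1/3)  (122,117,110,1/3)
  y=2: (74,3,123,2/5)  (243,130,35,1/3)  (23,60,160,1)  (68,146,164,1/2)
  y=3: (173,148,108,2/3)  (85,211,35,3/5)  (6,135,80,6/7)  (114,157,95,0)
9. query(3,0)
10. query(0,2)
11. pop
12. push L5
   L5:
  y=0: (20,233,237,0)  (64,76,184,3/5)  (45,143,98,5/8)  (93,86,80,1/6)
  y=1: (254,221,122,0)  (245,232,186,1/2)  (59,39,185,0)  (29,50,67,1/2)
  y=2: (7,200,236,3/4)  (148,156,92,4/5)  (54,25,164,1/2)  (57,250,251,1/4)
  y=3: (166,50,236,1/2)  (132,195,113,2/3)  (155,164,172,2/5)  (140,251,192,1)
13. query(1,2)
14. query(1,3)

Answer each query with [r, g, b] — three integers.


at x=2,y=0 over L1,L2:
L1 α=1/2: [65, 38, 78]
L2 α=1/3: [63, 140/3, 343/3]
rounded: [63, 47, 114]

at x=2,y=1 over L1,L3:
after L1 α=1/3: [11/3, 4/3, 184/3]
after L3 α=1/2: [49/3, 331/6, 289/6]
→ [16, 55, 48]

query (1,0) [L1,L3] — begin 0,0,0
after L1 α=2/5: [308/5, 96, 284/5]
after L3 α=1/8: [2831/40, 859/8, 1309/20]
= [71, 107, 65]

query (3,0) [L1,L3,L4] — begin 0,0,0
after L1 α=1/2: [117/2, 57/2, 219/2]
after L3 α=3/5: [159/5, 819/5, 291/5]
after L4 α=1/3: [838/15, 2633/15, 349/5]
= [56, 176, 70]

(0,2) stack=L1,L3,L4; from [0,0,0]:
+L1 (α=1/2) → [92, 7/2, 85/2]
+L3 (α=5/7) → [244/7, 132/7, 60]
+L4 (α=2/5) → [1768/35, 438/35, 426/5]
→ [51, 13, 85]

at x=1,y=2 over L1,L3,L5:
+L1 (α=3/7) → [309/7, 306/7, 414/7]
+L3 (α=6/7) → [4593/49, 6564/49, 10494/49]
+L5 (α=4/5) → [33601/245, 7428/49, 28526/245]
rounded: [137, 152, 116]

(1,3) stack=L1,L3,L5; from [0,0,0]:
L1 α=3/5: [324/5, 357/5, 462/5]
L3 α=1/3: [1793/15, 1354/15, 668/5]
L5 α=2/3: [5753/45, 7204/45, 1798/15]
= [128, 160, 120]


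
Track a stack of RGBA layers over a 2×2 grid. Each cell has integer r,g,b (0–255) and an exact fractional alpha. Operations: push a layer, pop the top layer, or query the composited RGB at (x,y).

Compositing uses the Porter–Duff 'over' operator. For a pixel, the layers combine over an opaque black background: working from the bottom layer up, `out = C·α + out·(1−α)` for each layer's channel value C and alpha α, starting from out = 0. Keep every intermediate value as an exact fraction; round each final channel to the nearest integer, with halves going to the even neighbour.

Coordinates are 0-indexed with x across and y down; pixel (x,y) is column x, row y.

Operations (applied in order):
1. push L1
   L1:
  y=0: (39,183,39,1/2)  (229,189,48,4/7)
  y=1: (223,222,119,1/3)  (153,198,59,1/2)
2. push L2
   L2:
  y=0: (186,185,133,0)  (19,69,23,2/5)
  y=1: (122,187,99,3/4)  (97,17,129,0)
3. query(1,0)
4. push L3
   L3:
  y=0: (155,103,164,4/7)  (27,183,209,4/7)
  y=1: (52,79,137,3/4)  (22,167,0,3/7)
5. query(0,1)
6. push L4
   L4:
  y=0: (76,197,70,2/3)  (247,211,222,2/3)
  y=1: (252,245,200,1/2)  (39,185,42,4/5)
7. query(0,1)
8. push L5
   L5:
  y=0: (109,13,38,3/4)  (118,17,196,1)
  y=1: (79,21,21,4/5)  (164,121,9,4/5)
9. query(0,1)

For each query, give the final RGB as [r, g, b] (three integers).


at x=1,y=0 over L1,L2:
L1 α=4/7: [916/7, 108, 192/7]
L2 α=2/5: [3014/35, 462/5, 898/35]
→ [86, 92, 26]

query (0,1) [L1,L2,L3] — begin 0,0,0
+L1 (α=1/3) → [223/3, 74, 119/3]
+L2 (α=3/4) → [1321/12, 635/4, 505/6]
+L3 (α=3/4) → [3193/48, 1583/16, 2971/24]
→ [67, 99, 124]

at x=0,y=1 over L1,L2,L3,L4:
L1 α=1/3: [223/3, 74, 119/3]
L2 α=3/4: [1321/12, 635/4, 505/6]
L3 α=3/4: [3193/48, 1583/16, 2971/24]
L4 α=1/2: [15289/96, 5503/32, 7771/48]
rounded: [159, 172, 162]

(0,1) stack=L1,L2,L3,L4,L5; from [0,0,0]:
+L1 (α=1/3) → [223/3, 74, 119/3]
+L2 (α=3/4) → [1321/12, 635/4, 505/6]
+L3 (α=3/4) → [3193/48, 1583/16, 2971/24]
+L4 (α=1/2) → [15289/96, 5503/32, 7771/48]
+L5 (α=4/5) → [9125/96, 8191/160, 11803/240]
= [95, 51, 49]


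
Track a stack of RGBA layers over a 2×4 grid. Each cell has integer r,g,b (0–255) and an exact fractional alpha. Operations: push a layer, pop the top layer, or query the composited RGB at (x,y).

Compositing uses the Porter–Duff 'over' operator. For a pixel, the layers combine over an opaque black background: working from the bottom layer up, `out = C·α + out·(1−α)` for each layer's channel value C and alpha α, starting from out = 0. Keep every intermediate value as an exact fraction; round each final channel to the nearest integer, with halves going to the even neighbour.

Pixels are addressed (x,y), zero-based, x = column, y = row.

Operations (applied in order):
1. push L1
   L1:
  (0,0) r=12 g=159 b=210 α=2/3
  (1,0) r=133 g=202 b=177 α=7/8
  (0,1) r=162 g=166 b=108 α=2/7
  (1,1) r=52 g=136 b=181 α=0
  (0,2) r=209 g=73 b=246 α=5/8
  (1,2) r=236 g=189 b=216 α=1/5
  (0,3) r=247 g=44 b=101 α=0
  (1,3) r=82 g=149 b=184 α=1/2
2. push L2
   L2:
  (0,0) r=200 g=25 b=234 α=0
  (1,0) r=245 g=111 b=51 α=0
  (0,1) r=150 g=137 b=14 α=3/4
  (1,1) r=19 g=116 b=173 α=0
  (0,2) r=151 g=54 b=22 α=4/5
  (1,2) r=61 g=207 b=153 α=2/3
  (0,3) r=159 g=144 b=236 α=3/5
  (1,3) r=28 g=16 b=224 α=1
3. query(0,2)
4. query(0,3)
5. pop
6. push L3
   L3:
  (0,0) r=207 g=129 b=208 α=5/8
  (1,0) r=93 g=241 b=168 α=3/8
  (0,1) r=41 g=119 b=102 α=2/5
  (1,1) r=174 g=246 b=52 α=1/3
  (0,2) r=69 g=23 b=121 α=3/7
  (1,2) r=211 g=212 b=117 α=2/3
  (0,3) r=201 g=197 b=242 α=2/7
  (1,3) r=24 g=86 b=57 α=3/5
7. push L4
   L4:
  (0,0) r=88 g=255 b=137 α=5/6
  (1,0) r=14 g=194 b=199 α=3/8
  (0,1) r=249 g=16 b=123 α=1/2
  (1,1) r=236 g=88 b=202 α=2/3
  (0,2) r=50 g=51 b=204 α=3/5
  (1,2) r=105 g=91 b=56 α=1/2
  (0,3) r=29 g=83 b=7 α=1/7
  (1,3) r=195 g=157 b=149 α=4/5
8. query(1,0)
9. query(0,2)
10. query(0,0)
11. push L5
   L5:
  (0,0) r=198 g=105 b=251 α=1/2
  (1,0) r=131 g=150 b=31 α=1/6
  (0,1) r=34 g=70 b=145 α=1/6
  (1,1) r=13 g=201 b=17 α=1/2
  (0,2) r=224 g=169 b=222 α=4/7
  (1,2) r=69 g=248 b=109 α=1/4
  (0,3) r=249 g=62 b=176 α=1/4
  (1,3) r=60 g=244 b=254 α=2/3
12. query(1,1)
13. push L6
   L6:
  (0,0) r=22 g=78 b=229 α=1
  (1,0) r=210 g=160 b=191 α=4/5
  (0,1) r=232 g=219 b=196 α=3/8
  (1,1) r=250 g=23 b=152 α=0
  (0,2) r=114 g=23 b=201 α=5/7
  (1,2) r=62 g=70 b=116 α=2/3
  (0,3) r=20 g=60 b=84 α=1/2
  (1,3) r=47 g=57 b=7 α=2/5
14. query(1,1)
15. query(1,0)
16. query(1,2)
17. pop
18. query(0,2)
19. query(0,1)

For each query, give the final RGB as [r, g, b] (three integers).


(0,2) stack=L1,L2; from [0,0,0]:
+L1 (α=5/8) → [1045/8, 365/8, 615/4]
+L2 (α=4/5) → [5877/40, 2093/40, 967/20]
→ [147, 52, 48]

query (0,3) [L1,L2] — begin 0,0,0
L1 α=0: [0, 0, 0]
L2 α=3/5: [477/5, 432/5, 708/5]
→ [95, 86, 142]

query (1,0) [L1,L3,L4] — begin 0,0,0
L1 α=7/8: [931/8, 707/4, 1239/8]
L3 α=3/8: [6887/64, 6427/32, 10227/64]
L4 α=3/8: [37123/512, 50759/256, 89343/512]
rounded: [73, 198, 174]

at x=0,y=2 over L1,L3,L4:
after L1 α=5/8: [1045/8, 365/8, 615/4]
after L3 α=3/7: [1459/14, 503/14, 978/7]
after L4 α=3/5: [2509/35, 1574/35, 1248/7]
rounded: [72, 45, 178]

query (0,0) [L1,L3,L4] — begin 0,0,0
L1 α=2/3: [8, 106, 140]
L3 α=5/8: [1059/8, 963/8, 365/2]
L4 α=5/6: [4579/48, 3721/16, 1735/12]
rounded: [95, 233, 145]

(1,1) stack=L1,L3,L4,L5; from [0,0,0]:
+L1 (α=0) → [0, 0, 0]
+L3 (α=1/3) → [58, 82, 52/3]
+L4 (α=2/3) → [530/3, 86, 1264/9]
+L5 (α=1/2) → [569/6, 287/2, 1417/18]
= [95, 144, 79]

query (1,1) [L1,L3,L4,L5,L6] — begin 0,0,0
+L1 (α=0) → [0, 0, 0]
+L3 (α=1/3) → [58, 82, 52/3]
+L4 (α=2/3) → [530/3, 86, 1264/9]
+L5 (α=1/2) → [569/6, 287/2, 1417/18]
+L6 (α=0) → [569/6, 287/2, 1417/18]
→ [95, 144, 79]

(1,0) stack=L1,L3,L4,L5,L6; from [0,0,0]:
after L1 α=7/8: [931/8, 707/4, 1239/8]
after L3 α=3/8: [6887/64, 6427/32, 10227/64]
after L4 α=3/8: [37123/512, 50759/256, 89343/512]
after L5 α=1/6: [84229/1024, 292195/1536, 462587/3072]
after L6 α=4/5: [944389/5120, 255047/1536, 561919/3072]
= [184, 166, 183]

at x=1,y=2 over L1,L3,L4,L5,L6:
+L1 (α=1/5) → [236/5, 189/5, 216/5]
+L3 (α=2/3) → [782/5, 2309/15, 462/5]
+L4 (α=1/2) → [1307/10, 1837/15, 371/5]
+L5 (α=1/4) → [4611/40, 3077/20, 829/10]
+L6 (α=2/3) → [9571/120, 1959/20, 3149/30]
→ [80, 98, 105]

(0,2) stack=L1,L3,L4,L5; from [0,0,0]:
+L1 (α=5/8) → [1045/8, 365/8, 615/4]
+L3 (α=3/7) → [1459/14, 503/14, 978/7]
+L4 (α=3/5) → [2509/35, 1574/35, 1248/7]
+L5 (α=4/7) → [38887/245, 28382/245, 9960/49]
= [159, 116, 203]

query (0,1) [L1,L3,L4,L5] — begin 0,0,0
+L1 (α=2/7) → [324/7, 332/7, 216/7]
+L3 (α=2/5) → [1546/35, 2662/35, 2076/35]
+L4 (α=1/2) → [10261/70, 1611/35, 6381/70]
+L5 (α=1/6) → [3579/28, 2101/42, 8411/84]
rounded: [128, 50, 100]
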